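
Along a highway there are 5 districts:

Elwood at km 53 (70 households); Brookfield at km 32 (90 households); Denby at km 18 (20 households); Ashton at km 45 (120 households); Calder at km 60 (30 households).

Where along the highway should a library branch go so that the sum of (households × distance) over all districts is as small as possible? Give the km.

For a sum of weighted absolute distances on a line, the optimum is the weighted median (not the mean). Total weight W = 330; half-weight = 165.
Sort by position and accumulate weight:
  km 18 (Denby, w=20) → cum 20
  km 32 (Brookfield, w=90) → cum 110
  km 45 (Ashton, w=120) → cum 230  ≥ 165 → median here
  km 53 (Elwood, w=70) → cum 300
  km 60 (Calder, w=30) → cum 330
Optimal location: km 45.

x = 45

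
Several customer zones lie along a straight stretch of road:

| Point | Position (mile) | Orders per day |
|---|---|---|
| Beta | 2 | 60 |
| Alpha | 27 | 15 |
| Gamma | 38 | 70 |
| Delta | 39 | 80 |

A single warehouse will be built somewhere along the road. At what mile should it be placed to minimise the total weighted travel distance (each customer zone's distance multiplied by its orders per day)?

For a sum of weighted absolute distances on a line, the optimum is the weighted median (not the mean). Total weight W = 225; half-weight = 112.5.
Sort by position and accumulate weight:
  mile 2 (Beta, w=60) → cum 60
  mile 27 (Alpha, w=15) → cum 75
  mile 38 (Gamma, w=70) → cum 145  ≥ 112.5 → median here
  mile 39 (Delta, w=80) → cum 225
Optimal location: mile 38.

x = 38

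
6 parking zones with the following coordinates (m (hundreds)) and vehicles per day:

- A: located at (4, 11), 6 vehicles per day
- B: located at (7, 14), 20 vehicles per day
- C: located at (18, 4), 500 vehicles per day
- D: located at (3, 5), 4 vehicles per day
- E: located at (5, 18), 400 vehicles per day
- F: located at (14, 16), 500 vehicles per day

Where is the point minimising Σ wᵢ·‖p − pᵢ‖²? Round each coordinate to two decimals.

(12.71, 12.28)

The minimiser of Σwᵢ‖p−pᵢ‖² is the weighted centroid p* = (Σwᵢpᵢ)/(Σwᵢ).
Σwᵢ = 1430.
Σwᵢxᵢ = 6·4 + 20·7 + 500·18 + 4·3 + 400·5 + 500·14 = 18176.
Σwᵢyᵢ = 6·11 + 20·14 + 500·4 + 4·5 + 400·18 + 500·16 = 17566.
x* = 18176/1430 = 12.71, y* = 17566/1430 = 12.28.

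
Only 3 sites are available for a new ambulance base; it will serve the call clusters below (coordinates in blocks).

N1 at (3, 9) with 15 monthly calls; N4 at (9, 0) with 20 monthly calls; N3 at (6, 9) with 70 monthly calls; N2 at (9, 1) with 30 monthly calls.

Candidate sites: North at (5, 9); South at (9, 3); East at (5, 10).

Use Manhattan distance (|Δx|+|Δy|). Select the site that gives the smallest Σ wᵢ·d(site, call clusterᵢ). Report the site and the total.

Total weighted distance at each candidate:
  North (5, 9): total = 720
  South (9, 3): total = 930
  East (5, 10): total = 855
Minimum is at North with total 720 blocks.

North, total 720 blocks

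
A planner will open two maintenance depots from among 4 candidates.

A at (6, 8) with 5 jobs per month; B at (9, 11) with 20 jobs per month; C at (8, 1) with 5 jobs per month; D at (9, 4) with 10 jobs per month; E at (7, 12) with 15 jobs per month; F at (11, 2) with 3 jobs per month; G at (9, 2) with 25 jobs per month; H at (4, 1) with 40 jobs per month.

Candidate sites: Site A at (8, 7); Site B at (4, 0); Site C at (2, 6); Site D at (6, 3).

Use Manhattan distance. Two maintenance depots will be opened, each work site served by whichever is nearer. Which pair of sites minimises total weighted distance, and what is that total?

{Site A, Site B}, total 484

Evaluate every pair (each demand assigned to the nearer of the two):
  {Site A, Site B}: total = 484
  {Site A, Site D}: total = 543
  {Site B, Site D}: total = 613
  {Site A, Site C}: total = 729
  {Site C, Site D}: total = 733
  {Site B, Site C}: total = 792
Best pair: {Site A, Site B} with total 484.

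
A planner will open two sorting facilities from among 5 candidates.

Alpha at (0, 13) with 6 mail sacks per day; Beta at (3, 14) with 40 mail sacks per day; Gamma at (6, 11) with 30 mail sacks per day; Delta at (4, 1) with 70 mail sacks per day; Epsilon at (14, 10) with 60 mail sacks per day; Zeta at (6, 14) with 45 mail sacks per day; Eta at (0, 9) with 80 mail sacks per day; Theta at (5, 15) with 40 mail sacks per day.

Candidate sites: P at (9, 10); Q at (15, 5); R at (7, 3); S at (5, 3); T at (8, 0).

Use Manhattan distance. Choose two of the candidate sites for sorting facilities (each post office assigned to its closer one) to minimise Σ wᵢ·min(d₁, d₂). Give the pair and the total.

{P, S}, total 2577

Evaluate every pair (each demand assigned to the nearer of the two):
  {P, S}: total = 2577
  {P, R}: total = 2717
  {P, T}: total = 2717
  {P, Q}: total = 3347
  {Q, S}: total = 3350
  {Q, R}: total = 3822
  {R, S}: total = 3830
  {S, T}: total = 3950
  {R, T}: total = 4302
  {Q, T}: total = 4786
Best pair: {P, S} with total 2577.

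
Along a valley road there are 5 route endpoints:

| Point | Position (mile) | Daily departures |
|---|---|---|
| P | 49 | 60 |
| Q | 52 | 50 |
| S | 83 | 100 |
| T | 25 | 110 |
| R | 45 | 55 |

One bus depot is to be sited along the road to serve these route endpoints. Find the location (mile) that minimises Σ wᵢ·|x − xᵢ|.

x = 49

For a sum of weighted absolute distances on a line, the optimum is the weighted median (not the mean). Total weight W = 375; half-weight = 187.5.
Sort by position and accumulate weight:
  mile 25 (T, w=110) → cum 110
  mile 45 (R, w=55) → cum 165
  mile 49 (P, w=60) → cum 225  ≥ 187.5 → median here
  mile 52 (Q, w=50) → cum 275
  mile 83 (S, w=100) → cum 375
Optimal location: mile 49.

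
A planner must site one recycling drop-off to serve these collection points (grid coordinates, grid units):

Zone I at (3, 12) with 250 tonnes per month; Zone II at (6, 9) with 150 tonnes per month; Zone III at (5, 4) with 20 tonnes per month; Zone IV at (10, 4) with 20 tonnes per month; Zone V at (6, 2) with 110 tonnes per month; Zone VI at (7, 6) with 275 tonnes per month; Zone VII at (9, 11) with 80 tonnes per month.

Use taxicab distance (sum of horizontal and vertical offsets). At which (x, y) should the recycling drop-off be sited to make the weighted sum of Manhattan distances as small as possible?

Manhattan distance separates: Σwᵢ(|x−xᵢ|+|y−yᵢ|) = Σwᵢ|x−xᵢ| + Σwᵢ|y−yᵢ|, so x and y are optimised independently as 1-D weighted medians.
Total weight W = 905; half = 452.5.
x-coordinate, sorted with cumulative weight:
  x=3 (Zone I, w=250) cum 250
  x=5 (Zone III, w=20) cum 270
  x=6 (Zone II, w=150) cum 420
  x=6 (Zone V, w=110) cum 530  ← median
  x=7 (Zone VI, w=275) cum 805
  x=9 (Zone VII, w=80) cum 885
  x=10 (Zone IV, w=20) cum 905
⇒ x* = 6
y-coordinate, sorted with cumulative weight:
  y=2 (Zone V, w=110) cum 110
  y=4 (Zone III, w=20) cum 130
  y=4 (Zone IV, w=20) cum 150
  y=6 (Zone VI, w=275) cum 425
  y=9 (Zone II, w=150) cum 575  ← median
  y=11 (Zone VII, w=80) cum 655
  y=12 (Zone I, w=250) cum 905
⇒ y* = 9

(6, 9)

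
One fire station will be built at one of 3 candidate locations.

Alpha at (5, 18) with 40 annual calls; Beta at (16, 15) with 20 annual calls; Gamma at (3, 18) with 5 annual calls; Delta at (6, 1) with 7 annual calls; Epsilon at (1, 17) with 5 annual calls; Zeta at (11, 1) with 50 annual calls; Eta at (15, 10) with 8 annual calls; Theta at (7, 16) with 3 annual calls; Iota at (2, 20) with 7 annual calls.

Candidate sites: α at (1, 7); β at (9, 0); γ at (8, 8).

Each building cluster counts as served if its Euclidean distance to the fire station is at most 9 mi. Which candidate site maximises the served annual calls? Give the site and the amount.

γ, covering 68

Coverage radius r = 9 mi; a point is covered iff (Δx)²+(Δy)² ≤ 9² = 81.
  α (1, 7): covers {Delta} → 7
  β (9, 0): covers {Delta, Zeta} → 57
  γ (8, 8): covers {Delta, Zeta, Eta, Theta} → 68
Maximum coverage at γ: 68 annual calls.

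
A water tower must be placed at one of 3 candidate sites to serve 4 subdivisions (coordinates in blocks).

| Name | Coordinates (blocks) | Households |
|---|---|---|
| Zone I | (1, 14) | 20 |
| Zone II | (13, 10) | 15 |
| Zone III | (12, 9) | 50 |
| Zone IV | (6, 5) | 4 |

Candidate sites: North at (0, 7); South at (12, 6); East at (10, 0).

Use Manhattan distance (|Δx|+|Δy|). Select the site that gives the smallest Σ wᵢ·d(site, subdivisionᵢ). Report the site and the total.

Total weighted distance at each candidate:
  North (0, 7): total = 1132
  South (12, 6): total = 633
  East (10, 0): total = 1241
Minimum is at South with total 633 blocks.

South, total 633 blocks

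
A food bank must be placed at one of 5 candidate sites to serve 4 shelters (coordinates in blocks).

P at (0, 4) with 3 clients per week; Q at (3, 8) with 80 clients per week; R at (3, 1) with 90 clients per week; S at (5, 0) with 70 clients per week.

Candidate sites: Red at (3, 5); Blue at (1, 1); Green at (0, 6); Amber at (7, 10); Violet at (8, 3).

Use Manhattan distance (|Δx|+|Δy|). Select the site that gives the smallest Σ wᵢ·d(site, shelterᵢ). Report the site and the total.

Total weighted distance at each candidate:
  Red (3, 5): total = 1102
  Blue (1, 1): total = 1262
  Green (0, 6): total = 1896
  Amber (7, 10): total = 2529
  Violet (8, 3): total = 1877
Minimum is at Red with total 1102 blocks.

Red, total 1102 blocks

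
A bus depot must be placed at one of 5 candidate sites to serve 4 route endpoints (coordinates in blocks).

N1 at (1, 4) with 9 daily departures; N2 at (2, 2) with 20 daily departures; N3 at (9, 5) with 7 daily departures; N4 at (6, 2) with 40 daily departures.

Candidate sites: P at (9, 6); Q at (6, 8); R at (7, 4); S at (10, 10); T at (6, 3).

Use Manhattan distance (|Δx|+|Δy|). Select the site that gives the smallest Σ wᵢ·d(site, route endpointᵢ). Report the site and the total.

Total weighted distance at each candidate:
  P (9, 6): total = 597
  Q (6, 8): total = 563
  R (7, 4): total = 335
  S (10, 10): total = 977
  T (6, 3): total = 229
Minimum is at T with total 229 blocks.

T, total 229 blocks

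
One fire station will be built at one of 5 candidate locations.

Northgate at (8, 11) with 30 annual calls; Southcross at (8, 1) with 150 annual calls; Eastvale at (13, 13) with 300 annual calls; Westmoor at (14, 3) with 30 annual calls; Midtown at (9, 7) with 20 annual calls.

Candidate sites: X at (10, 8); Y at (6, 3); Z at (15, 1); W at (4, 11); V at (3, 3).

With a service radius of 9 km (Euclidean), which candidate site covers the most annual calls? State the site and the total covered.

X, covering 530

Coverage radius r = 9 km; a point is covered iff (Δx)²+(Δy)² ≤ 9² = 81.
  X (10, 8): covers {Northgate, Southcross, Eastvale, Westmoor, Midtown} → 530
  Y (6, 3): covers {Northgate, Southcross, Westmoor, Midtown} → 230
  Z (15, 1): covers {Southcross, Westmoor, Midtown} → 200
  W (4, 11): covers {Northgate, Midtown} → 50
  V (3, 3): covers {Southcross, Midtown} → 170
Maximum coverage at X: 530 annual calls.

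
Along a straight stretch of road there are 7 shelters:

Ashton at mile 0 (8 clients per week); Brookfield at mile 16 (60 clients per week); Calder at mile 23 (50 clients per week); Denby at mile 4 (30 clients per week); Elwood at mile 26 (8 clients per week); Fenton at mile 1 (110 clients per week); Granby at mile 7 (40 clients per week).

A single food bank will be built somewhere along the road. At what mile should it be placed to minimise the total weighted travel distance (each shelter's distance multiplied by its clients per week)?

x = 7

For a sum of weighted absolute distances on a line, the optimum is the weighted median (not the mean). Total weight W = 306; half-weight = 153.
Sort by position and accumulate weight:
  mile 0 (Ashton, w=8) → cum 8
  mile 1 (Fenton, w=110) → cum 118
  mile 4 (Denby, w=30) → cum 148
  mile 7 (Granby, w=40) → cum 188  ≥ 153 → median here
  mile 16 (Brookfield, w=60) → cum 248
  mile 23 (Calder, w=50) → cum 298
  mile 26 (Elwood, w=8) → cum 306
Optimal location: mile 7.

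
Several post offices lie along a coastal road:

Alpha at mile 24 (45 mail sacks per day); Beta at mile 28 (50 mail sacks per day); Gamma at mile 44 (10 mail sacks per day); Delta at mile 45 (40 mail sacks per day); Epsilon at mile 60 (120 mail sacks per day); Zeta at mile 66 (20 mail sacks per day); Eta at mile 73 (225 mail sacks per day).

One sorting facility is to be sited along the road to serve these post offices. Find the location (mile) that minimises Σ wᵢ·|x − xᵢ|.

For a sum of weighted absolute distances on a line, the optimum is the weighted median (not the mean). Total weight W = 510; half-weight = 255.
Sort by position and accumulate weight:
  mile 24 (Alpha, w=45) → cum 45
  mile 28 (Beta, w=50) → cum 95
  mile 44 (Gamma, w=10) → cum 105
  mile 45 (Delta, w=40) → cum 145
  mile 60 (Epsilon, w=120) → cum 265  ≥ 255 → median here
  mile 66 (Zeta, w=20) → cum 285
  mile 73 (Eta, w=225) → cum 510
Optimal location: mile 60.

x = 60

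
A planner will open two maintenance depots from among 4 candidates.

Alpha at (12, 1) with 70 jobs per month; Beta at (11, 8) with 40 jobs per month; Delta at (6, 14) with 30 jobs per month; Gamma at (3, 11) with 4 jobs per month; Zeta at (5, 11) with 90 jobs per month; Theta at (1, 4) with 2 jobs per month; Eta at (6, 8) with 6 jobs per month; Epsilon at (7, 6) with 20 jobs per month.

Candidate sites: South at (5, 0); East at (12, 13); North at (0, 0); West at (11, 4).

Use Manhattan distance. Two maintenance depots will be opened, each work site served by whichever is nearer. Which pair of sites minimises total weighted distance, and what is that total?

{East, West}, total 1698

Evaluate every pair (each demand assigned to the nearer of the two):
  {East, West}: total = 1698
  {South, East}: total = 2094
  {South, West}: total = 2122
  {North, West}: total = 2300
  {East, North}: total = 2460
  {South, North}: total = 2836
Best pair: {East, West} with total 1698.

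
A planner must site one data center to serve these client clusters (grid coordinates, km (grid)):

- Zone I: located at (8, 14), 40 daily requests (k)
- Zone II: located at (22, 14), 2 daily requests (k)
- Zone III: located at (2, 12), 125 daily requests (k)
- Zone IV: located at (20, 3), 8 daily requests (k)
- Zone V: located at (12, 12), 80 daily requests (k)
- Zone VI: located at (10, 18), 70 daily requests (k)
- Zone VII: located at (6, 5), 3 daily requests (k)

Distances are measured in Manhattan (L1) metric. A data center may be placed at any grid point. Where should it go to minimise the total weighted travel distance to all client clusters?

Manhattan distance separates: Σwᵢ(|x−xᵢ|+|y−yᵢ|) = Σwᵢ|x−xᵢ| + Σwᵢ|y−yᵢ|, so x and y are optimised independently as 1-D weighted medians.
Total weight W = 328; half = 164.
x-coordinate, sorted with cumulative weight:
  x=2 (Zone III, w=125) cum 125
  x=6 (Zone VII, w=3) cum 128
  x=8 (Zone I, w=40) cum 168  ← median
  x=10 (Zone VI, w=70) cum 238
  x=12 (Zone V, w=80) cum 318
  x=20 (Zone IV, w=8) cum 326
  x=22 (Zone II, w=2) cum 328
⇒ x* = 8
y-coordinate, sorted with cumulative weight:
  y=3 (Zone IV, w=8) cum 8
  y=5 (Zone VII, w=3) cum 11
  y=12 (Zone III, w=125) cum 136
  y=12 (Zone V, w=80) cum 216  ← median
  y=14 (Zone I, w=40) cum 256
  y=14 (Zone II, w=2) cum 258
  y=18 (Zone VI, w=70) cum 328
⇒ y* = 12

(8, 12)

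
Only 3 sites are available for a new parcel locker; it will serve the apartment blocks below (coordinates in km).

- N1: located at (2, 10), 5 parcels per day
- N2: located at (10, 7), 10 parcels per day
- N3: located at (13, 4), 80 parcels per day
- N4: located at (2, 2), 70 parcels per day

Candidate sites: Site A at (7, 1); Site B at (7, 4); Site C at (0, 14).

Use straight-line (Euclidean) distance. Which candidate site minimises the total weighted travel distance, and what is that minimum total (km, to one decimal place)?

Site B, total 938.4 km

Total weighted distance at each candidate:
  Site A (7, 1): total = 1012.1
  Site B (7, 4): total = 938.4
  Site C (0, 14): total = 2308.1
Minimum is at Site B with total 938.4 km.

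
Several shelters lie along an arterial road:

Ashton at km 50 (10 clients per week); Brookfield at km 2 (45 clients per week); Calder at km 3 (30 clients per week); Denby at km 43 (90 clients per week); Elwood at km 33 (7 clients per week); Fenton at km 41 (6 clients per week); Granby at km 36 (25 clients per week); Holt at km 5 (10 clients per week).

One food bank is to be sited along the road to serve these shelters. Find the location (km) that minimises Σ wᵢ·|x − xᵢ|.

For a sum of weighted absolute distances on a line, the optimum is the weighted median (not the mean). Total weight W = 223; half-weight = 111.5.
Sort by position and accumulate weight:
  km 2 (Brookfield, w=45) → cum 45
  km 3 (Calder, w=30) → cum 75
  km 5 (Holt, w=10) → cum 85
  km 33 (Elwood, w=7) → cum 92
  km 36 (Granby, w=25) → cum 117  ≥ 111.5 → median here
  km 41 (Fenton, w=6) → cum 123
  km 43 (Denby, w=90) → cum 213
  km 50 (Ashton, w=10) → cum 223
Optimal location: km 36.

x = 36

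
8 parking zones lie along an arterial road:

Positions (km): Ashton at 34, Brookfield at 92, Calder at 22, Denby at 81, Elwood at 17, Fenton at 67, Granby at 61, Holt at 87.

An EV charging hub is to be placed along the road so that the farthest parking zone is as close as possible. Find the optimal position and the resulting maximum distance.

location 54.5, max distance 37.5

The 1-center on a line is the midpoint of the two extreme points: leftmost at 17, rightmost at 92.
Optimal location = (17 + 92)/2 = 54.5; maximum distance = (92 − 17)/2 = 37.5.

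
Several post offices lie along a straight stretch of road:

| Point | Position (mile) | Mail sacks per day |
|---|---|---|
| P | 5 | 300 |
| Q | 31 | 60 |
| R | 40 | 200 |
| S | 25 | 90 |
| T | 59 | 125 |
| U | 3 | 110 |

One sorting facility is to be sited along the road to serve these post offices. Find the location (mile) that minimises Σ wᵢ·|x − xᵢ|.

x = 25

For a sum of weighted absolute distances on a line, the optimum is the weighted median (not the mean). Total weight W = 885; half-weight = 442.5.
Sort by position and accumulate weight:
  mile 3 (U, w=110) → cum 110
  mile 5 (P, w=300) → cum 410
  mile 25 (S, w=90) → cum 500  ≥ 442.5 → median here
  mile 31 (Q, w=60) → cum 560
  mile 40 (R, w=200) → cum 760
  mile 59 (T, w=125) → cum 885
Optimal location: mile 25.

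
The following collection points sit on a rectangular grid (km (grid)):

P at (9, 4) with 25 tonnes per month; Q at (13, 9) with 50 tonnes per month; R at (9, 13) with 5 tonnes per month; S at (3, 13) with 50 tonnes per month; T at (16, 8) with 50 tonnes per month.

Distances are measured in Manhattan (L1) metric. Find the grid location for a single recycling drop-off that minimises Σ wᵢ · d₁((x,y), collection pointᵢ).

(13, 9)

Manhattan distance separates: Σwᵢ(|x−xᵢ|+|y−yᵢ|) = Σwᵢ|x−xᵢ| + Σwᵢ|y−yᵢ|, so x and y are optimised independently as 1-D weighted medians.
Total weight W = 180; half = 90.
x-coordinate, sorted with cumulative weight:
  x=3 (S, w=50) cum 50
  x=9 (P, w=25) cum 75
  x=9 (R, w=5) cum 80
  x=13 (Q, w=50) cum 130  ← median
  x=16 (T, w=50) cum 180
⇒ x* = 13
y-coordinate, sorted with cumulative weight:
  y=4 (P, w=25) cum 25
  y=8 (T, w=50) cum 75
  y=9 (Q, w=50) cum 125  ← median
  y=13 (R, w=5) cum 130
  y=13 (S, w=50) cum 180
⇒ y* = 9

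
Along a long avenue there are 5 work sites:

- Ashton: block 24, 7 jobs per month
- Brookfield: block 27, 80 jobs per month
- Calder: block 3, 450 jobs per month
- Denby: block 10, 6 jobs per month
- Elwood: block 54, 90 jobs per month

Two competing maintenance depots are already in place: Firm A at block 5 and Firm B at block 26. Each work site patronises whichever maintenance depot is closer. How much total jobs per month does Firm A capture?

The indifferent point is the midpoint (5+26)/2 = 15.5; work sites left of it (closer to Firm A at 5) go to Firm A, those right go to Firm B.
  Calder at 3 (w=450) → Firm A
  Denby at 10 (w=6) → Firm A
  Ashton at 24 (w=7) → Firm B
  Brookfield at 27 (w=80) → Firm B
  Elwood at 54 (w=90) → Firm B
Firm A captures 456; Firm B captures 177.

456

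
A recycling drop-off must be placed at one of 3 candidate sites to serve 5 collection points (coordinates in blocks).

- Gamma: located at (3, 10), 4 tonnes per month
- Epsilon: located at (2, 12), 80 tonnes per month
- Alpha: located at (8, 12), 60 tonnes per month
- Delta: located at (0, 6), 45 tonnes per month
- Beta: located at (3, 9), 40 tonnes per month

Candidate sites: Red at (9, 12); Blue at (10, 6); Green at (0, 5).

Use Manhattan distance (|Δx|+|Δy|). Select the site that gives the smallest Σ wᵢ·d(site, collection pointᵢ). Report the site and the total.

Total weighted distance at each candidate:
  Red (9, 12): total = 1687
  Blue (10, 6): total = 2494
  Green (0, 5): total = 1977
Minimum is at Red with total 1687 blocks.

Red, total 1687 blocks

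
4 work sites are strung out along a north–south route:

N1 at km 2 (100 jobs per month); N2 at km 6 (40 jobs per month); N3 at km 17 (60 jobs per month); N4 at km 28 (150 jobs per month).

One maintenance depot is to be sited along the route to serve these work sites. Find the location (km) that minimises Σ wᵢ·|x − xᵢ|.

For a sum of weighted absolute distances on a line, the optimum is the weighted median (not the mean). Total weight W = 350; half-weight = 175.
Sort by position and accumulate weight:
  km 2 (N1, w=100) → cum 100
  km 6 (N2, w=40) → cum 140
  km 17 (N3, w=60) → cum 200  ≥ 175 → median here
  km 28 (N4, w=150) → cum 350
Optimal location: km 17.

x = 17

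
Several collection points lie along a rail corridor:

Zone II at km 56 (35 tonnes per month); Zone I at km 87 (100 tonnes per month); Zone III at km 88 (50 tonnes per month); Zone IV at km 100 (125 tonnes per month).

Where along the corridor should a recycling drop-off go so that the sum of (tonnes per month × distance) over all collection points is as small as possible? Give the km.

x = 88

For a sum of weighted absolute distances on a line, the optimum is the weighted median (not the mean). Total weight W = 310; half-weight = 155.
Sort by position and accumulate weight:
  km 56 (Zone II, w=35) → cum 35
  km 87 (Zone I, w=100) → cum 135
  km 88 (Zone III, w=50) → cum 185  ≥ 155 → median here
  km 100 (Zone IV, w=125) → cum 310
Optimal location: km 88.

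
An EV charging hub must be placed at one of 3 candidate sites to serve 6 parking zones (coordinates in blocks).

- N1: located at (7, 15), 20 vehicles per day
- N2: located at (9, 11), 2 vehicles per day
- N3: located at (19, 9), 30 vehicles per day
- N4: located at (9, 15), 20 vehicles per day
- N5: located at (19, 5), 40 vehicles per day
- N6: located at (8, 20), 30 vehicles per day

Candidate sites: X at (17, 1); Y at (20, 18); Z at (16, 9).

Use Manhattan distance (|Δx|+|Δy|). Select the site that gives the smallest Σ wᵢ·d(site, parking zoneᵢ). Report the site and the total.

Total weighted distance at each candidate:
  X (17, 1): total = 2336
  Y (20, 18): total = 1916
  Z (16, 9): total = 1518
Minimum is at Z with total 1518 blocks.

Z, total 1518 blocks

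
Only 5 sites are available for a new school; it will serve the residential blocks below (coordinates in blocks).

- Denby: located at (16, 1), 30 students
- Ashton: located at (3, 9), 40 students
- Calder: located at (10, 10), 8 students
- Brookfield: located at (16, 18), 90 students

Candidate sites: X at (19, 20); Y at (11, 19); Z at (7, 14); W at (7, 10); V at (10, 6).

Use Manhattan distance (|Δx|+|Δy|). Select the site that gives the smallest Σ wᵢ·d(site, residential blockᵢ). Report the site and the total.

Y, total 2030 blocks

Total weighted distance at each candidate:
  X (19, 20): total = 2342
  Y (11, 19): total = 2030
  Z (7, 14): total = 2246
  W (7, 10): total = 2294
  V (10, 6): total = 2382
Minimum is at Y with total 2030 blocks.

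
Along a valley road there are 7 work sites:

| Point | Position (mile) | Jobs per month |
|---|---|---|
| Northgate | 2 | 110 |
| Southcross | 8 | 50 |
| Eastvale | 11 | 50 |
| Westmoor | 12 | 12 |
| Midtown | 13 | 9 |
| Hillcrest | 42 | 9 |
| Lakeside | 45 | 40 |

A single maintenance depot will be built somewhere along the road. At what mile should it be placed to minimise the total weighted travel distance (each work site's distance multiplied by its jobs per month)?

x = 8

For a sum of weighted absolute distances on a line, the optimum is the weighted median (not the mean). Total weight W = 280; half-weight = 140.
Sort by position and accumulate weight:
  mile 2 (Northgate, w=110) → cum 110
  mile 8 (Southcross, w=50) → cum 160  ≥ 140 → median here
  mile 11 (Eastvale, w=50) → cum 210
  mile 12 (Westmoor, w=12) → cum 222
  mile 13 (Midtown, w=9) → cum 231
  mile 42 (Hillcrest, w=9) → cum 240
  mile 45 (Lakeside, w=40) → cum 280
Optimal location: mile 8.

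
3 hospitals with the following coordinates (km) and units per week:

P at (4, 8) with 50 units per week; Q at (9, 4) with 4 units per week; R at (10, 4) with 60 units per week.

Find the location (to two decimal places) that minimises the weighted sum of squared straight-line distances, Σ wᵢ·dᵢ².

(7.33, 5.75)

The minimiser of Σwᵢ‖p−pᵢ‖² is the weighted centroid p* = (Σwᵢpᵢ)/(Σwᵢ).
Σwᵢ = 114.
Σwᵢxᵢ = 50·4 + 4·9 + 60·10 = 836.
Σwᵢyᵢ = 50·8 + 4·4 + 60·4 = 656.
x* = 836/114 = 7.33, y* = 656/114 = 5.75.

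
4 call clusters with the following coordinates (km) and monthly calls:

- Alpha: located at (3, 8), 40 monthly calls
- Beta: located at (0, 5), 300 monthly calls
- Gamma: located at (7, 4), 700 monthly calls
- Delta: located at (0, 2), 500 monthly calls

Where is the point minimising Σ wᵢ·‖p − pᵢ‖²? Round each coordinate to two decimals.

(3.26, 3.65)

The minimiser of Σwᵢ‖p−pᵢ‖² is the weighted centroid p* = (Σwᵢpᵢ)/(Σwᵢ).
Σwᵢ = 1540.
Σwᵢxᵢ = 40·3 + 300·0 + 700·7 + 500·0 = 5020.
Σwᵢyᵢ = 40·8 + 300·5 + 700·4 + 500·2 = 5620.
x* = 5020/1540 = 3.26, y* = 5620/1540 = 3.65.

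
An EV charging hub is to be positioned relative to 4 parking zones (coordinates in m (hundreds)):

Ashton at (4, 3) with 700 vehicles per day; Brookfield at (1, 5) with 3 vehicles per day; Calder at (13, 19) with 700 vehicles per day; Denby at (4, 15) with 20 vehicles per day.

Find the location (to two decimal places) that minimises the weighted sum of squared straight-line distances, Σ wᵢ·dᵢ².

(8.42, 11.04)

The minimiser of Σwᵢ‖p−pᵢ‖² is the weighted centroid p* = (Σwᵢpᵢ)/(Σwᵢ).
Σwᵢ = 1423.
Σwᵢxᵢ = 700·4 + 3·1 + 700·13 + 20·4 = 11983.
Σwᵢyᵢ = 700·3 + 3·5 + 700·19 + 20·15 = 15715.
x* = 11983/1423 = 8.42, y* = 15715/1423 = 11.04.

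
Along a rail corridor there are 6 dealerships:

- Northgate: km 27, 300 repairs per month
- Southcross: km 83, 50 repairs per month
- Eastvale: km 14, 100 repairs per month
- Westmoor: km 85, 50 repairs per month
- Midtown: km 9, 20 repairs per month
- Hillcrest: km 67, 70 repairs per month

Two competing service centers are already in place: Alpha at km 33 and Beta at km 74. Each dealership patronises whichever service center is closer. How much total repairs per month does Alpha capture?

The indifferent point is the midpoint (33+74)/2 = 53.5; dealerships left of it (closer to Alpha at 33) go to Alpha, those right go to Beta.
  Midtown at 9 (w=20) → Alpha
  Eastvale at 14 (w=100) → Alpha
  Northgate at 27 (w=300) → Alpha
  Hillcrest at 67 (w=70) → Beta
  Southcross at 83 (w=50) → Beta
  Westmoor at 85 (w=50) → Beta
Alpha captures 420; Beta captures 170.

420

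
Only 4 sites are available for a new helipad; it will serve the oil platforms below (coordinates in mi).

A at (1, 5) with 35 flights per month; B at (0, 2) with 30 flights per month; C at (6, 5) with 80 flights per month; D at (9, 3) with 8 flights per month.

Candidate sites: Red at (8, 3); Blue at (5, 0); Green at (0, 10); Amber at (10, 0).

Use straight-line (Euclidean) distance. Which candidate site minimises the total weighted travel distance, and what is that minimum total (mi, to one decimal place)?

Red, total 730.9 mi

Total weighted distance at each candidate:
  Red (8, 3): total = 730.9
  Blue (5, 0): total = 833.6
  Green (0, 10): total = 1134.5
  Amber (10, 0): total = 1203.8
Minimum is at Red with total 730.9 mi.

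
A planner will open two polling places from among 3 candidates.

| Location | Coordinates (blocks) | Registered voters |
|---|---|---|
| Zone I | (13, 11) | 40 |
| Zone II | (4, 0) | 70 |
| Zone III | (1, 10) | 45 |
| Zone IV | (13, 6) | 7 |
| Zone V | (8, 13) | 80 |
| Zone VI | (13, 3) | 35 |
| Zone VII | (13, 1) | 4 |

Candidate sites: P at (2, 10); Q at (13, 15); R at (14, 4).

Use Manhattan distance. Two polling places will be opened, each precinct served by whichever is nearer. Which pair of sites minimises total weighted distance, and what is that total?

{P, R}, total 2032

Evaluate every pair (each demand assigned to the nearer of the two):
  {P, R}: total = 2032
  {P, Q}: total = 2144
  {Q, R}: total = 2572
Best pair: {P, R} with total 2032.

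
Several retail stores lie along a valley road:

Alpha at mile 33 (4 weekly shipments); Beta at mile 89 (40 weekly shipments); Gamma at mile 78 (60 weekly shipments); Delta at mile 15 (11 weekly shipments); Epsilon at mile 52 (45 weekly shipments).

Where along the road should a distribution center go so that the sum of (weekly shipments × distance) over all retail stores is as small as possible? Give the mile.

x = 78

For a sum of weighted absolute distances on a line, the optimum is the weighted median (not the mean). Total weight W = 160; half-weight = 80.
Sort by position and accumulate weight:
  mile 15 (Delta, w=11) → cum 11
  mile 33 (Alpha, w=4) → cum 15
  mile 52 (Epsilon, w=45) → cum 60
  mile 78 (Gamma, w=60) → cum 120  ≥ 80 → median here
  mile 89 (Beta, w=40) → cum 160
Optimal location: mile 78.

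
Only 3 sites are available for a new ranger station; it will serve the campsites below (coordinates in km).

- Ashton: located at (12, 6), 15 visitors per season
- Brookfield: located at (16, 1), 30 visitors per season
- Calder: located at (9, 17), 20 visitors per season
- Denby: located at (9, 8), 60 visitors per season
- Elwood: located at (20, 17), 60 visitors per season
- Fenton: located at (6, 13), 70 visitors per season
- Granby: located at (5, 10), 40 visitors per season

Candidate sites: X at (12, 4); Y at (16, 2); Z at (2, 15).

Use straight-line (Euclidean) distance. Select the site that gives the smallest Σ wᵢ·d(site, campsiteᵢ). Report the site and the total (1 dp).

X, total 2788.6 km

Total weighted distance at each candidate:
  X (12, 4): total = 2788.6
  Y (16, 2): total = 3515.2
  Z (2, 15): total = 3168.3
Minimum is at X with total 2788.6 km.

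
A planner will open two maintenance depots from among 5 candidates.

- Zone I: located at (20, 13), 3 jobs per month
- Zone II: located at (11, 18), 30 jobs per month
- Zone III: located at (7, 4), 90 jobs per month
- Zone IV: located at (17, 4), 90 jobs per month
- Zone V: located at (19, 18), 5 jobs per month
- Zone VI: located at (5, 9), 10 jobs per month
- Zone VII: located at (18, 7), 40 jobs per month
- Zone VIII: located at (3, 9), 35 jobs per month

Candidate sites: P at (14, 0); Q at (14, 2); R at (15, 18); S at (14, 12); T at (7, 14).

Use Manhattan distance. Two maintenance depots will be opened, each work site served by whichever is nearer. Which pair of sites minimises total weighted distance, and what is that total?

Evaluate every pair (each demand assigned to the nearer of the two):
  {Q, T}: total = 2367
  {Q, S}: total = 2576
  {Q, R}: total = 2580
  {P, T}: total = 2717
  {P, S}: total = 2936
  {S, T}: total = 2951
  {P, R}: total = 3110
  {P, Q}: total = 3136
  {R, T}: total = 3455
  {R, S}: total = 3471
Best pair: {Q, T} with total 2367.

{Q, T}, total 2367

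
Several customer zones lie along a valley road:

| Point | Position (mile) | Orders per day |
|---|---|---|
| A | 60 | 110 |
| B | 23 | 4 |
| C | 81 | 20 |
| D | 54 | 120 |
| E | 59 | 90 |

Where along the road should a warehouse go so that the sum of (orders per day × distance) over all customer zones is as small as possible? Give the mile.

x = 59

For a sum of weighted absolute distances on a line, the optimum is the weighted median (not the mean). Total weight W = 344; half-weight = 172.
Sort by position and accumulate weight:
  mile 23 (B, w=4) → cum 4
  mile 54 (D, w=120) → cum 124
  mile 59 (E, w=90) → cum 214  ≥ 172 → median here
  mile 60 (A, w=110) → cum 324
  mile 81 (C, w=20) → cum 344
Optimal location: mile 59.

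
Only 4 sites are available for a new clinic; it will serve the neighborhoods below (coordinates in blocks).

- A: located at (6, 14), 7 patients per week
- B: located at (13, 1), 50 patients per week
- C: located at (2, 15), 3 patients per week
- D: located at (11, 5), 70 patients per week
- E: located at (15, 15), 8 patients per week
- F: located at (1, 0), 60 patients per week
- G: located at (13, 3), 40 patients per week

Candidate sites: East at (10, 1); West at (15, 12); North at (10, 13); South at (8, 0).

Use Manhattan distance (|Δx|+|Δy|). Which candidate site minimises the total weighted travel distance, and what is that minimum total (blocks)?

East, total 1637 blocks

Total weighted distance at each candidate:
  East (10, 1): total = 1637
  West (15, 12): total = 3569
  North (10, 13): total = 3341
  South (8, 0): total = 1951
Minimum is at East with total 1637 blocks.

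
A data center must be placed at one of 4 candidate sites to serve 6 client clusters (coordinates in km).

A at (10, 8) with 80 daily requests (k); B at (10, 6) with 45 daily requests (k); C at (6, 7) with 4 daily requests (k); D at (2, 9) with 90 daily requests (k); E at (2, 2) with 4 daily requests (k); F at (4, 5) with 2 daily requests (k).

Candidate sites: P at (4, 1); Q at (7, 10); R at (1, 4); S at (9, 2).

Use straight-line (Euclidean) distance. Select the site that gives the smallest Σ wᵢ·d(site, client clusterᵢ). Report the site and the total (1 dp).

Total weighted distance at each candidate:
  P (4, 1): total = 1873.4
  Q (7, 10): total = 1034.4
  R (1, 4): total = 1700.3
  S (9, 2): total = 1626.1
Minimum is at Q with total 1034.4 km.

Q, total 1034.4 km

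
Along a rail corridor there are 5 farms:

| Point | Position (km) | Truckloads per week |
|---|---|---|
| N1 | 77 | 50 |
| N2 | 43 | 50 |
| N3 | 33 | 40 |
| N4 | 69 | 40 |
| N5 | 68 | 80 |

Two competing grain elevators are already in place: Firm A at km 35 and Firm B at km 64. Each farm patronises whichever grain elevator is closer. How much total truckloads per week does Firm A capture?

90

The indifferent point is the midpoint (35+64)/2 = 49.5; farms left of it (closer to Firm A at 35) go to Firm A, those right go to Firm B.
  N3 at 33 (w=40) → Firm A
  N2 at 43 (w=50) → Firm A
  N5 at 68 (w=80) → Firm B
  N4 at 69 (w=40) → Firm B
  N1 at 77 (w=50) → Firm B
Firm A captures 90; Firm B captures 170.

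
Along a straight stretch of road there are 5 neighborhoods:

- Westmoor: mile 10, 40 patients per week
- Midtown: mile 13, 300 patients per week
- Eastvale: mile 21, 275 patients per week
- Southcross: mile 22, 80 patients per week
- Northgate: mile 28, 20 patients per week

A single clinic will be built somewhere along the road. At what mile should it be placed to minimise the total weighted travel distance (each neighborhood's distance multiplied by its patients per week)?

For a sum of weighted absolute distances on a line, the optimum is the weighted median (not the mean). Total weight W = 715; half-weight = 357.5.
Sort by position and accumulate weight:
  mile 10 (Westmoor, w=40) → cum 40
  mile 13 (Midtown, w=300) → cum 340
  mile 21 (Eastvale, w=275) → cum 615  ≥ 357.5 → median here
  mile 22 (Southcross, w=80) → cum 695
  mile 28 (Northgate, w=20) → cum 715
Optimal location: mile 21.

x = 21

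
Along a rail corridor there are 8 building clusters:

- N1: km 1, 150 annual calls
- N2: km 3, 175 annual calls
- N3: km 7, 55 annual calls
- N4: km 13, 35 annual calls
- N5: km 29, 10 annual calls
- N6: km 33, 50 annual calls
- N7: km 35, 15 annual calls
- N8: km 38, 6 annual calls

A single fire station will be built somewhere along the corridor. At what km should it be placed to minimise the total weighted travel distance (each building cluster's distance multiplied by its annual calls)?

x = 3

For a sum of weighted absolute distances on a line, the optimum is the weighted median (not the mean). Total weight W = 496; half-weight = 248.
Sort by position and accumulate weight:
  km 1 (N1, w=150) → cum 150
  km 3 (N2, w=175) → cum 325  ≥ 248 → median here
  km 7 (N3, w=55) → cum 380
  km 13 (N4, w=35) → cum 415
  km 29 (N5, w=10) → cum 425
  km 33 (N6, w=50) → cum 475
  km 35 (N7, w=15) → cum 490
  km 38 (N8, w=6) → cum 496
Optimal location: km 3.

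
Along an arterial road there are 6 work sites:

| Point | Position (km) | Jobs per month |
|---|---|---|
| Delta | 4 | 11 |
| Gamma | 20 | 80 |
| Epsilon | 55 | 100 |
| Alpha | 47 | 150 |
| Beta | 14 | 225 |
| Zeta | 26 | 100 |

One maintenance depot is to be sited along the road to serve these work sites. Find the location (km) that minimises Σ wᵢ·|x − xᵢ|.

For a sum of weighted absolute distances on a line, the optimum is the weighted median (not the mean). Total weight W = 666; half-weight = 333.
Sort by position and accumulate weight:
  km 4 (Delta, w=11) → cum 11
  km 14 (Beta, w=225) → cum 236
  km 20 (Gamma, w=80) → cum 316
  km 26 (Zeta, w=100) → cum 416  ≥ 333 → median here
  km 47 (Alpha, w=150) → cum 566
  km 55 (Epsilon, w=100) → cum 666
Optimal location: km 26.

x = 26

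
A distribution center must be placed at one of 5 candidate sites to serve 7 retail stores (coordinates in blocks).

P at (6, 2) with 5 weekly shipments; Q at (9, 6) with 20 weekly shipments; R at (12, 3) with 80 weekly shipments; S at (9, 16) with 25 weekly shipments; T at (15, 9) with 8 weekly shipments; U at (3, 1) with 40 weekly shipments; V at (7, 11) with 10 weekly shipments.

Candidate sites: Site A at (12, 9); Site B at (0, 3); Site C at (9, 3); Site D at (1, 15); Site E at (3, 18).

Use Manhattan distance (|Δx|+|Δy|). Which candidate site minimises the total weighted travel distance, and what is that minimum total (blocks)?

Site C, total 1161 blocks

Total weighted distance at each candidate:
  Site A (12, 9): total = 1689
  Site B (0, 3): total = 2303
  Site C (9, 3): total = 1161
  Site D (1, 15): total = 3395
  Site E (3, 18): total = 3533
Minimum is at Site C with total 1161 blocks.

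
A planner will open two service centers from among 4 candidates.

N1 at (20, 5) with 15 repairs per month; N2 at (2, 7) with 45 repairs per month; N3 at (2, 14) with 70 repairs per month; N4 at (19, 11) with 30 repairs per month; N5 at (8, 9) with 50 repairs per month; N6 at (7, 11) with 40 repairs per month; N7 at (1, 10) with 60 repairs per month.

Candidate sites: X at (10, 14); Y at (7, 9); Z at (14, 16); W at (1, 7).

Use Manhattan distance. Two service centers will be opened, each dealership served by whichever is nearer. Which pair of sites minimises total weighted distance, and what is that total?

{Y, W}, total 1590

Evaluate every pair (each demand assigned to the nearer of the two):
  {Y, W}: total = 1590
  {X, W}: total = 2020
  {X, Y}: total = 2040
  {Y, Z}: total = 2120
  {Z, W}: total = 2190
  {X, Z}: total = 3160
Best pair: {Y, W} with total 1590.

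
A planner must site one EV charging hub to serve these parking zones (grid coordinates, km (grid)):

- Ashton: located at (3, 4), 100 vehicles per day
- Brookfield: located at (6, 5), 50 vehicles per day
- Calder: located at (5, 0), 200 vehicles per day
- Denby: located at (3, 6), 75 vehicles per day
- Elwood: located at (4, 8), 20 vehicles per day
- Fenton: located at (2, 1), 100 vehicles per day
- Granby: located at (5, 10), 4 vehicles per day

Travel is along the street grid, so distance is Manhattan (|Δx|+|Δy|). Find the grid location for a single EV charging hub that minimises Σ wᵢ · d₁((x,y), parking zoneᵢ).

Manhattan distance separates: Σwᵢ(|x−xᵢ|+|y−yᵢ|) = Σwᵢ|x−xᵢ| + Σwᵢ|y−yᵢ|, so x and y are optimised independently as 1-D weighted medians.
Total weight W = 549; half = 274.5.
x-coordinate, sorted with cumulative weight:
  x=2 (Fenton, w=100) cum 100
  x=3 (Ashton, w=100) cum 200
  x=3 (Denby, w=75) cum 275  ← median
  x=4 (Elwood, w=20) cum 295
  x=5 (Calder, w=200) cum 495
  x=5 (Granby, w=4) cum 499
  x=6 (Brookfield, w=50) cum 549
⇒ x* = 3
y-coordinate, sorted with cumulative weight:
  y=0 (Calder, w=200) cum 200
  y=1 (Fenton, w=100) cum 300  ← median
  y=4 (Ashton, w=100) cum 400
  y=5 (Brookfield, w=50) cum 450
  y=6 (Denby, w=75) cum 525
  y=8 (Elwood, w=20) cum 545
  y=10 (Granby, w=4) cum 549
⇒ y* = 1

(3, 1)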